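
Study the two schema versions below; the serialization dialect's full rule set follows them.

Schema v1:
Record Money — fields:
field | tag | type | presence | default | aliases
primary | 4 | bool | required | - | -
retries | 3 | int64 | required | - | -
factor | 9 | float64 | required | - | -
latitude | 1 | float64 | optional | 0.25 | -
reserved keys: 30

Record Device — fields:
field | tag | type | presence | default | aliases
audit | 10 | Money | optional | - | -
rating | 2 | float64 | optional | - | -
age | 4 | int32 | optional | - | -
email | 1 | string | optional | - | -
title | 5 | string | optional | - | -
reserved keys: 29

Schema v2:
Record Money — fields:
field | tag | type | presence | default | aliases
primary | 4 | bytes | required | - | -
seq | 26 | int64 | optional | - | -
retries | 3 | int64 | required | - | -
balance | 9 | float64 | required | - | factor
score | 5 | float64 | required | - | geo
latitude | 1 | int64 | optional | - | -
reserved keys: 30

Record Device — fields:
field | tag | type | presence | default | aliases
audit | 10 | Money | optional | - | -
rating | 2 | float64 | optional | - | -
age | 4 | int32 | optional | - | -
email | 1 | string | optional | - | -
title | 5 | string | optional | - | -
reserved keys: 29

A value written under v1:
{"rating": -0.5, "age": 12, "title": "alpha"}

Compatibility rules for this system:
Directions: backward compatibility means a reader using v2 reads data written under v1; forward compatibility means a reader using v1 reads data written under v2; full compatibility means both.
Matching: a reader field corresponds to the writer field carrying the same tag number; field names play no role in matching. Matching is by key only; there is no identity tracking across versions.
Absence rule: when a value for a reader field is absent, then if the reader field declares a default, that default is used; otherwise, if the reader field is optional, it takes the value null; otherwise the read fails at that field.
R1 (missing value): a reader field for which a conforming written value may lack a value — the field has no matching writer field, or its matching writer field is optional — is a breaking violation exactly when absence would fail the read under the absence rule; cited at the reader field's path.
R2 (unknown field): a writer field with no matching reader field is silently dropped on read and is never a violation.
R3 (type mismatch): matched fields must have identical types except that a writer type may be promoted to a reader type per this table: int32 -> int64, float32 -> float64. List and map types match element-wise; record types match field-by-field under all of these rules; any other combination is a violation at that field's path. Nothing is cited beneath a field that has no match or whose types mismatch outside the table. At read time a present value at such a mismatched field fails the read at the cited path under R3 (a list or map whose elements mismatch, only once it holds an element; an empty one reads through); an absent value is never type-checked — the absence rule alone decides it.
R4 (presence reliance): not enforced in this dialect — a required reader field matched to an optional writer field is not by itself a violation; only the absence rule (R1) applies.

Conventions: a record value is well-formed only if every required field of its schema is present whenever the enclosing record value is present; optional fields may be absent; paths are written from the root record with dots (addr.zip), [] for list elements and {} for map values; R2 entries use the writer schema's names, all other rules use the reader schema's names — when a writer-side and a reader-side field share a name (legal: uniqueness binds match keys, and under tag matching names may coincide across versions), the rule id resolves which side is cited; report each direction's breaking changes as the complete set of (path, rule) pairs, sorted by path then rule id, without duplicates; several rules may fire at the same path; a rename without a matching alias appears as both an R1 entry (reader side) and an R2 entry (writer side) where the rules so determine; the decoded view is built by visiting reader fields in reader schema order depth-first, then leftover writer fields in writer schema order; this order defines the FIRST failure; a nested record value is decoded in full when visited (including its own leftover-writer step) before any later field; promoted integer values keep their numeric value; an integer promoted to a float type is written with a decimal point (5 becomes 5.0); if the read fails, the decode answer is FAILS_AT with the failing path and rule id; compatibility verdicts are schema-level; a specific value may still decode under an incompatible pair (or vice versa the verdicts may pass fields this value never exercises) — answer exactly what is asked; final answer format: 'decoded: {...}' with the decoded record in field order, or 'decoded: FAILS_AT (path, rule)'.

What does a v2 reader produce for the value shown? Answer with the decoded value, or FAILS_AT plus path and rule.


in Device below, arrows point writer -> reader
decoding the Device value with the v2 reader:
  audit := null (not supplied -> null)
  rating := -0.5
  age := 12
  email := null (not supplied -> null)
  title := "alpha"
  => decoded: {"audit": null, "rating": -0.5, "age": 12, "email": null, "title": "alpha"}
the rest of the Device diff is inert for this question:
  field latitude in record Money: type float64 changed to int64 (its default is dropped) -> matters for Device compatibility verdicts, not for this value's decode
  added field score to record Money: required float64, tag 5 (in v2 it sits immediately before latitude) -> matters for Device compatibility verdicts, not for this value's decode
  renamed field factor to balance in record Money (alias factor declared on the renamed field) -> inert under this dialect — no rule fires on Device and the result does not move
  field primary in record Money: type bool changed to bytes -> matters for Device compatibility verdicts, not for this value's decode
  added field seq to record Money: optional int64, tag 26 (in v2 it sits immediately before retries) -> inert under this dialect — no rule fires on Device and the result does not move

decoded: {"audit": null, "rating": -0.5, "age": 12, "email": null, "title": "alpha"}


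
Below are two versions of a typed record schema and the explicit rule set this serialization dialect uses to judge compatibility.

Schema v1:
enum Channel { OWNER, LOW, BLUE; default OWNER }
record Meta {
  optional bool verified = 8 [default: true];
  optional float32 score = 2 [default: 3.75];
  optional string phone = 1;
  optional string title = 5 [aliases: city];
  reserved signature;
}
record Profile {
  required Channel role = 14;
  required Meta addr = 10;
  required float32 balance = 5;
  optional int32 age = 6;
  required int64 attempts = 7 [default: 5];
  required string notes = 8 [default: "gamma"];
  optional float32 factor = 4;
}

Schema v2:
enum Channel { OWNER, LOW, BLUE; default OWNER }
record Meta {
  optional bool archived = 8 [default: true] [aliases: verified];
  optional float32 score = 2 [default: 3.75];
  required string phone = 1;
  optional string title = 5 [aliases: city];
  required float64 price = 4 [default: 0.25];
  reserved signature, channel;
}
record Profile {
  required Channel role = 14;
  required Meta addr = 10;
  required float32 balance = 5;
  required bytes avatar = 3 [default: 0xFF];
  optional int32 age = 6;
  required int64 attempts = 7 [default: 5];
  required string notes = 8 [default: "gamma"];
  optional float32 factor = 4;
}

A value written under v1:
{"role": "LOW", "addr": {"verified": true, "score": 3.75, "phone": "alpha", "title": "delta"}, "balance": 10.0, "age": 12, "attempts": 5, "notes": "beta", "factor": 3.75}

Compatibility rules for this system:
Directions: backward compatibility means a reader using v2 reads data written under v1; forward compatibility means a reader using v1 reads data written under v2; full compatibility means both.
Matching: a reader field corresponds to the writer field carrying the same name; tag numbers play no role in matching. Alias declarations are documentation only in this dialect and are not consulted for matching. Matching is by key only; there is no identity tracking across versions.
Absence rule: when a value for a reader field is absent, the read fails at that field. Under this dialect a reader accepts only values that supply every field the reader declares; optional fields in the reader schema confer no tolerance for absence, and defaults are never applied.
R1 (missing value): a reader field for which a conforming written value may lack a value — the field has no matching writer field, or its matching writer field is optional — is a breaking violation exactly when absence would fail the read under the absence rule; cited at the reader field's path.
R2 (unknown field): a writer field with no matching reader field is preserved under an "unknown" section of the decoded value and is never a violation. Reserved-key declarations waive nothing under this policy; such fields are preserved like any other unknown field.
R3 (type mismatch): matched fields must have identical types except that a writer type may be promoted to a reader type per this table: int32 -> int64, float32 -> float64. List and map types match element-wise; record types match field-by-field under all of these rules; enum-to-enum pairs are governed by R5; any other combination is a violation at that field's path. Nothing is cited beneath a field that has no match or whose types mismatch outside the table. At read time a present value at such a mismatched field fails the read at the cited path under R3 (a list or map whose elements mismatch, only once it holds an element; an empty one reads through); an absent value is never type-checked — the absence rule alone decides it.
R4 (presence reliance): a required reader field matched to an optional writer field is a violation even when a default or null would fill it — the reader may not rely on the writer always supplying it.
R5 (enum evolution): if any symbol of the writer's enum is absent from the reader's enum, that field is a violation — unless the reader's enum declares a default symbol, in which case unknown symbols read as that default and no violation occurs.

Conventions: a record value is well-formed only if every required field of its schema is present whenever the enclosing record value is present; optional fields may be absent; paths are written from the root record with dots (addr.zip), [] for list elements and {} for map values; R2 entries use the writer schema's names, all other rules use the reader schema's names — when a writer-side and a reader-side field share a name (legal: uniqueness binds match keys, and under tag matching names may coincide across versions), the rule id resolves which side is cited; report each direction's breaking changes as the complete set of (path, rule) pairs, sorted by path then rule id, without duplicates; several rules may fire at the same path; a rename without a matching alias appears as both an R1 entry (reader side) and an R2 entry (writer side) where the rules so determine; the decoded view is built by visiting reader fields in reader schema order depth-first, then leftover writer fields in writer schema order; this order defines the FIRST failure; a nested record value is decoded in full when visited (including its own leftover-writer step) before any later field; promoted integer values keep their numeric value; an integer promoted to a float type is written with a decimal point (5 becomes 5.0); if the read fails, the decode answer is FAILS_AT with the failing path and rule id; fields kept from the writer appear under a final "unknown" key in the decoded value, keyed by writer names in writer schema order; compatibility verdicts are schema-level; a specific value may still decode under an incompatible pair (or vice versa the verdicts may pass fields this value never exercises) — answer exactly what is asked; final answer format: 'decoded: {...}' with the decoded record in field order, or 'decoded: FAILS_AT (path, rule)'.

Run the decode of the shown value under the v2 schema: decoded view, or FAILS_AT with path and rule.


decoded: FAILS_AT (addr.archived, R1)

each type pair in Profile: writer, then reader
decode (reader v2):
  role := "LOW"
  read fails at addr.archived under R1 (no fill)
  => FAILS_AT (addr.archived, R1)
remaining Profile differences; none change what is asked:
  added field avatar to record Profile: required bytes, tag 3, default 0xFF (in v2 it sits immediately before age) -> changes Profile's schema-level verdicts only — the decode of this value is the same
  field phone in record Meta: optional changed to required -> changes Profile's schema-level verdicts only — the decode of this value is the same
  added field price to record Meta: required float64, tag 4, default 0.25 (in v2 it sits last) -> changes Profile's schema-level verdicts only — the decode of this value is the same


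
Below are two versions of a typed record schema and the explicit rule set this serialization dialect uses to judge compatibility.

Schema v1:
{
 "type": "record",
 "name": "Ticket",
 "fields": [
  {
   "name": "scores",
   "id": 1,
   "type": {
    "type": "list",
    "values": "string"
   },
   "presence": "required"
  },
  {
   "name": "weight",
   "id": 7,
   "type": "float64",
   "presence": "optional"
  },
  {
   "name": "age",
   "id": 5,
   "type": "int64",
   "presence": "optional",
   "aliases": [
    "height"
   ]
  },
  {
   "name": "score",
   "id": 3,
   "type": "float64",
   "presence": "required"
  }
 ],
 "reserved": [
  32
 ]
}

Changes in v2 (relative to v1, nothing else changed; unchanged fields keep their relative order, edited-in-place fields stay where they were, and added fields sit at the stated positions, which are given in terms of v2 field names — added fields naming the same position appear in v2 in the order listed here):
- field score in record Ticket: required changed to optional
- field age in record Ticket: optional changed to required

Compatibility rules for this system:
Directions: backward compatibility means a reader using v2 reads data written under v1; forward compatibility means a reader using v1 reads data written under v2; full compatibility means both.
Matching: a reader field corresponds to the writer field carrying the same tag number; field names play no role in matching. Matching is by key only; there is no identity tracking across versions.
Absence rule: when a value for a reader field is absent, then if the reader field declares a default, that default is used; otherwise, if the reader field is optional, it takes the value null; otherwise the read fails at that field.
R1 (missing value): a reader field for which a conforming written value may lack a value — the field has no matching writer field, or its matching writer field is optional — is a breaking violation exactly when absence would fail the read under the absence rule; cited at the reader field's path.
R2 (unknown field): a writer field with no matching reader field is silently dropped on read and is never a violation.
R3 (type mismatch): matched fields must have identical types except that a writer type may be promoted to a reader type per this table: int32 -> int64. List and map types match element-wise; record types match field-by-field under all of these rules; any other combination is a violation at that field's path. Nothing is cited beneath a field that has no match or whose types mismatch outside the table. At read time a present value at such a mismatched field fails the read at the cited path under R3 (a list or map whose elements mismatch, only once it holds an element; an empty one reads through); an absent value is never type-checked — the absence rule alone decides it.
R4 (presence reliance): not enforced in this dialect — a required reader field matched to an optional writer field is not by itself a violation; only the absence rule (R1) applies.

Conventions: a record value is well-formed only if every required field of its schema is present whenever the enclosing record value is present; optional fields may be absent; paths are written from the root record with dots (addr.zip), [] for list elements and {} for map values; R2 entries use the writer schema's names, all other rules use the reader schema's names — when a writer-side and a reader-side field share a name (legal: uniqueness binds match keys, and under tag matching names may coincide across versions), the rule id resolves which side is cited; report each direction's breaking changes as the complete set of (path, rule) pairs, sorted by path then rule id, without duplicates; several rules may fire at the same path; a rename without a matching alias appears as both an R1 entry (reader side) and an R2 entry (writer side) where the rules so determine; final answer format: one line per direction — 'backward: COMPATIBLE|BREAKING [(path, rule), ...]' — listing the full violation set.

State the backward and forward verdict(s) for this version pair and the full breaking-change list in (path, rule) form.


backward: BREAKING [(age, R1)]; forward: BREAKING [(score, R1)]

in Ticket below, arrows point writer -> reader
backward for Ticket (reader v2, writer v1):
  scores: paired with writer scores (list<string> -> list<string>; writer required)
  weight: paired with writer weight (float64 -> float64; writer optional)
  age: paired with writer age (int64 -> int64; writer optional)
  score: paired with writer score (float64 -> float64; writer required)
  breaking: (age, R1)
  => backward verdict for Ticket: BREAKING, 1 violation(s)
forward for Ticket (reader v1, writer v2):
  scores: paired with writer scores (list<string> -> list<string>; writer required)
  weight: paired with writer weight (float64 -> float64; writer optional)
  age: paired with writer age (int64 -> int64; writer required)
  score: paired with writer score (float64 -> float64; writer optional)
  breaking: (score, R1)
  => forward verdict for Ticket: BREAKING, 1 violation(s)


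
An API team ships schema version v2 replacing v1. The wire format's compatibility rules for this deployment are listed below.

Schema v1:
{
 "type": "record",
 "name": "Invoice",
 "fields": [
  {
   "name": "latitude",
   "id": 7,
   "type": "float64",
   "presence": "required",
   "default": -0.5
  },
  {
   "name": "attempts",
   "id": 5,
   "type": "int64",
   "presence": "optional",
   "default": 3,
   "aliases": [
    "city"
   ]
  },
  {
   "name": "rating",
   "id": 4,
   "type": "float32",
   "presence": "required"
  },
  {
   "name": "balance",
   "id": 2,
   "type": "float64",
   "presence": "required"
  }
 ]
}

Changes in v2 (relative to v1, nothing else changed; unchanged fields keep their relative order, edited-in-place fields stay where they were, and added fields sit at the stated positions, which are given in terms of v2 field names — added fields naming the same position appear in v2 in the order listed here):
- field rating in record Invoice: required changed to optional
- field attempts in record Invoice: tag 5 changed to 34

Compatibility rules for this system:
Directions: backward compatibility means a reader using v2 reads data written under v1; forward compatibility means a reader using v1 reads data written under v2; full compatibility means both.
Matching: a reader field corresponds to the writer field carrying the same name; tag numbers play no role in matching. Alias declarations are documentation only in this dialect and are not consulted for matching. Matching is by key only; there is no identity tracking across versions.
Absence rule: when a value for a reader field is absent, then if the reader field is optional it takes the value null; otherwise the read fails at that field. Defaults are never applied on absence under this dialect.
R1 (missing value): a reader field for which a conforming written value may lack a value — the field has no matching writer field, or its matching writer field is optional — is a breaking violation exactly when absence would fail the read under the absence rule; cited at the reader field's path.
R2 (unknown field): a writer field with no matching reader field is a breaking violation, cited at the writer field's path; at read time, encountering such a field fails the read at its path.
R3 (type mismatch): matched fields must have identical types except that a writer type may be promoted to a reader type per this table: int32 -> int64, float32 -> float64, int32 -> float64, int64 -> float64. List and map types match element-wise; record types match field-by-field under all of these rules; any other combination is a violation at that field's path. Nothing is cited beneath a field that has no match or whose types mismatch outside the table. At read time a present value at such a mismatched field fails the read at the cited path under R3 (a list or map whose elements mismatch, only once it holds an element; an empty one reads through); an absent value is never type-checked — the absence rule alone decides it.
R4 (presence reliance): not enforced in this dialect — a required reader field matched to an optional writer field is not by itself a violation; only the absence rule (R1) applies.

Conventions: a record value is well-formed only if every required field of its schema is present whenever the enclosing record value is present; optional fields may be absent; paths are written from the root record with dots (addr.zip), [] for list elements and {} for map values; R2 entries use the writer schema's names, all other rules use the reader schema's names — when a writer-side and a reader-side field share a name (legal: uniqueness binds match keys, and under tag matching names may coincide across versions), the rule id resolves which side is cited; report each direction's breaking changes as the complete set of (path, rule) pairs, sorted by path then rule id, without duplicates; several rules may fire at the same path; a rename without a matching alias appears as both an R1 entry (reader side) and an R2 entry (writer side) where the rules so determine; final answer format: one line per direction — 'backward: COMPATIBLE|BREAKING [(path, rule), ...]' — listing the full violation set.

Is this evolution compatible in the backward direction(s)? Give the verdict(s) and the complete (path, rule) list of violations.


backward: COMPATIBLE []

each type pair in Invoice: writer, then reader
backward for Invoice (reader v2, writer v1):
  writer required, float64 -> float64: reader latitude maps from writer latitude
  writer optional, int64 -> int64: reader attempts maps from writer attempts
  writer required, float32 -> float32: reader rating maps from writer rating
  writer required, float64 -> float64: reader balance maps from writer balance
  => backward: COMPATIBLE
the other Invoice changes do not affect what is asked:
  field rating in record Invoice: required changed to optional -> affects forward compatibility only, which is not asked
  field attempts in record Invoice: tag 5 changed to 34 -> triggers nothing under Invoice's printed rules — same verdict


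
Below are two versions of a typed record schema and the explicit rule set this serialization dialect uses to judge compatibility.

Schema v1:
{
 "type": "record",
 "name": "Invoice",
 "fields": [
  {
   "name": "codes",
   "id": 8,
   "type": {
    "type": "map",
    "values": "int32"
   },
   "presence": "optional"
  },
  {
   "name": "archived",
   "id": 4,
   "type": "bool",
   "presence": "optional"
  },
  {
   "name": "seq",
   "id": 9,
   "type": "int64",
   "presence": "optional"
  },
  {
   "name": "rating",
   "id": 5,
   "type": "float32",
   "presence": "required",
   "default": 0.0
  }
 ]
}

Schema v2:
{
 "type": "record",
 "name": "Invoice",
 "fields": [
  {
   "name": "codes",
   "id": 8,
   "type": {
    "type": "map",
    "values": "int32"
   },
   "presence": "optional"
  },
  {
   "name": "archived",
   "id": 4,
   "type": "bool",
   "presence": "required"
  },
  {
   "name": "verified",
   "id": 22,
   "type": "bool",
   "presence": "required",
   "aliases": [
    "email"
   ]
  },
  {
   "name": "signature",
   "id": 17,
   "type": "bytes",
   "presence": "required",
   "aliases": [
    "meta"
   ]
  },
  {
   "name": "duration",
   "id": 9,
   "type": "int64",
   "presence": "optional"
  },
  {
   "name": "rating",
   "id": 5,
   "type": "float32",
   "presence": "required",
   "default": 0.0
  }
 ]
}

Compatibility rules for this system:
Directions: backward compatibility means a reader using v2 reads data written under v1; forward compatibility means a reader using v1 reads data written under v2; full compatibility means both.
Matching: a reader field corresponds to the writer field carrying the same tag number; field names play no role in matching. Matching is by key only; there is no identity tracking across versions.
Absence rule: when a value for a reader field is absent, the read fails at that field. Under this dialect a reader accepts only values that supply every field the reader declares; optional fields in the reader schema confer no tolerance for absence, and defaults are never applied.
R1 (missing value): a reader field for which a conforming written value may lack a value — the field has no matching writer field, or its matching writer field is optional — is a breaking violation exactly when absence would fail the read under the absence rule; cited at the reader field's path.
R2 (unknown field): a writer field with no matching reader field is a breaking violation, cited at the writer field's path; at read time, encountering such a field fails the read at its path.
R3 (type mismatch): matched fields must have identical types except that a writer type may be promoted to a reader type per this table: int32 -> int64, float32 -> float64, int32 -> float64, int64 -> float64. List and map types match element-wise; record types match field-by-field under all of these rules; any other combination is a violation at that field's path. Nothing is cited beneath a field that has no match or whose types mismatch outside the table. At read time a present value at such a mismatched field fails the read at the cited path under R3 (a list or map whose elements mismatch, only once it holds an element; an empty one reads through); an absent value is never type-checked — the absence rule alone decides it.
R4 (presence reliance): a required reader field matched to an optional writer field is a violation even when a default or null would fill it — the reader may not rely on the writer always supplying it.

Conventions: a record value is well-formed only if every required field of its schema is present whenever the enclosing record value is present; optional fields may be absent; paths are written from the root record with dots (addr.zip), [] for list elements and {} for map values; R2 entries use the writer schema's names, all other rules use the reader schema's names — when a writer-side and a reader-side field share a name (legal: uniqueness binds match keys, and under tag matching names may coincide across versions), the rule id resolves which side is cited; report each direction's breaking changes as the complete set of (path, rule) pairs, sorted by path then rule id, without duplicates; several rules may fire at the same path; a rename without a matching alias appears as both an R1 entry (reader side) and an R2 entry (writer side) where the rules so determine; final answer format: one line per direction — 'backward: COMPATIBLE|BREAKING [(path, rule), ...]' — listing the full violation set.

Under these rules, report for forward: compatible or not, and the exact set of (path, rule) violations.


forward: BREAKING [(codes, R1), (seq, R1), (signature, R2), (verified, R2)]

arrows below run writer -> reader for Invoice
checking forward for Invoice: reader v1 against writer v2:
  codes <- codes (map<string, int32> -> map<string, int32>, writer optional)
  archived <- archived (bool -> bool, writer required)
  seq <- duration (int64 -> int64, writer optional)
  rating <- rating (float32 -> float32, writer required)
  writer verified: unknown to reader
  writer signature: unknown to reader
  breaking: (codes, R1)
  breaking: (seq, R1)
  breaking: (signature, R2)
  breaking: (verified, R2)
  forward on Invoice therefore BREAKING (4)
the rest of the Invoice diff is inert for this question:
  renamed field seq to duration in record Invoice -> affects backward compatibility only, which is not asked


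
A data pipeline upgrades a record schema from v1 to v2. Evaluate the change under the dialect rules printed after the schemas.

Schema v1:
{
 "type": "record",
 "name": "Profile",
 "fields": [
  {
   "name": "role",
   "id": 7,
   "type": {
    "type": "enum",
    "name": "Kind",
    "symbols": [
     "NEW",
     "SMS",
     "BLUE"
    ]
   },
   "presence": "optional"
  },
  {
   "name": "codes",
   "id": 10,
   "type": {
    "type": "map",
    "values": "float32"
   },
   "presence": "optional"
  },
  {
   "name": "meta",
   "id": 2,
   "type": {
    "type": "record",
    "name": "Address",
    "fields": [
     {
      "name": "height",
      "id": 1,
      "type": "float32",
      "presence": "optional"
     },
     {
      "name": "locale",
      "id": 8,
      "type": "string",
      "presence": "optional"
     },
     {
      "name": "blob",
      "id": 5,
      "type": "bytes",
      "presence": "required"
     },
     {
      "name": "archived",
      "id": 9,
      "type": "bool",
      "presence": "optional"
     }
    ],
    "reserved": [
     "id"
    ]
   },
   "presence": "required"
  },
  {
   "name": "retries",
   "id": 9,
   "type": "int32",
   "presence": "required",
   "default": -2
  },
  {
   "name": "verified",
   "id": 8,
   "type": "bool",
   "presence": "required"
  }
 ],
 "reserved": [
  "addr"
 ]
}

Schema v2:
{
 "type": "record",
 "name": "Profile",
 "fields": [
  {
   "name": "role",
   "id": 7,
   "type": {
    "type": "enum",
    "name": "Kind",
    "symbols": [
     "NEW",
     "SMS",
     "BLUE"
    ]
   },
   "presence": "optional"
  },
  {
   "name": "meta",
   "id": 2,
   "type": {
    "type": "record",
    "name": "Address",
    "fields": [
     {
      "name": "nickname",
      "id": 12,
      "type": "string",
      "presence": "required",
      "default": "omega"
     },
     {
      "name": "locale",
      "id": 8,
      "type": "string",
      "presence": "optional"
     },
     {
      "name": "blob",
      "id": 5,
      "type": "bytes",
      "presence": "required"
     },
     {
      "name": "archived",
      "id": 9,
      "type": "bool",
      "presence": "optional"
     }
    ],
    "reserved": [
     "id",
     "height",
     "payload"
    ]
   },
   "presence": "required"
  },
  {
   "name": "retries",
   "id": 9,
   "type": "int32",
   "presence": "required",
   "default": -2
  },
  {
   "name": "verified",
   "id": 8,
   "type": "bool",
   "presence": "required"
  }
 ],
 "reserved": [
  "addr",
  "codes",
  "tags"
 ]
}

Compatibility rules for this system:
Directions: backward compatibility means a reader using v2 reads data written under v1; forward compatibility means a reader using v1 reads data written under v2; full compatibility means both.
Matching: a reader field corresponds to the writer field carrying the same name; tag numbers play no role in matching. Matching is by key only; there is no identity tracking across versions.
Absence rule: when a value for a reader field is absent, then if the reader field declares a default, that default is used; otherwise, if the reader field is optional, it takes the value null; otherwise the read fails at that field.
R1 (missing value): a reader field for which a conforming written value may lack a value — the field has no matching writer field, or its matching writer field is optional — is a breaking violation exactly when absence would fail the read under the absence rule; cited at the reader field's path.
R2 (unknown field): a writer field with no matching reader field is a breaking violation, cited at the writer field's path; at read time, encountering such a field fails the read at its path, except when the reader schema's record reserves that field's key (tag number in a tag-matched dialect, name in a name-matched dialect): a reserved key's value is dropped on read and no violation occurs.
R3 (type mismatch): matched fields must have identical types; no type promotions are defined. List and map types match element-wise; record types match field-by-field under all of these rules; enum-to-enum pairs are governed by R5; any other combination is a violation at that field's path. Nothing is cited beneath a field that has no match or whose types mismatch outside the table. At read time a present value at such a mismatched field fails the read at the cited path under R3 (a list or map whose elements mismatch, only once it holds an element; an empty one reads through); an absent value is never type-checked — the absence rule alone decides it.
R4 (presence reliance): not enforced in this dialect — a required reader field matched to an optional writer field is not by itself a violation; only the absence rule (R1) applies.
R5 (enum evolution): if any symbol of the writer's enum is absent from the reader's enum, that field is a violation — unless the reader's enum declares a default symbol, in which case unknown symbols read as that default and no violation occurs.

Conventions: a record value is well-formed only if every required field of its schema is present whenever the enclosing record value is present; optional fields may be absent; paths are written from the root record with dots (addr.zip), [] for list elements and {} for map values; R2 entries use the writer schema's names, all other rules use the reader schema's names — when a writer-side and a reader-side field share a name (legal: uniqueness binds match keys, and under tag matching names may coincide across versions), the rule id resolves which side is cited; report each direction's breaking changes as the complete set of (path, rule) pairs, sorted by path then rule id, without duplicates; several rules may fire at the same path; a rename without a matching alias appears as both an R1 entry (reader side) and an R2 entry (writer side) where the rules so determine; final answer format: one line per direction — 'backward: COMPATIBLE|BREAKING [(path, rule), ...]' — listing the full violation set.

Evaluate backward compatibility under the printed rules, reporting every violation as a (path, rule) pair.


backward: COMPATIBLE []

arrows below run writer -> reader for Profile
checking backward for Profile: reader v2 against writer v1:
  Kind -> Kind, writer optional: role aligns to role
  Address -> Address, writer required: meta aligns to meta
  int32 -> int32, writer required: retries aligns to retries
  bool -> bool, writer required: verified aligns to verified
  leftover writer field: codes
  meta.nickname: no writer-side match
  string -> string, writer optional: meta.locale aligns to meta.locale
  bytes -> bytes, writer required: meta.blob aligns to meta.blob
  bool -> bool, writer optional: meta.archived aligns to meta.archived
  leftover writer field: meta.height
  => no violations; backward on Profile: COMPATIBLE
the other Profile changes do not affect what is asked:
  removed field codes from record Profile (its key "codes" joins the reserved list) -> inert for the asked Profile verdict: nothing fires
  added field nickname to record Address: required string, tag 12, default "omega" (in v2 it sits immediately before locale) -> its effect on Profile is confined to the forward direction, not asked
  removed field height from record Address (its key "height" joins the reserved list) -> inert for the asked Profile verdict: nothing fires


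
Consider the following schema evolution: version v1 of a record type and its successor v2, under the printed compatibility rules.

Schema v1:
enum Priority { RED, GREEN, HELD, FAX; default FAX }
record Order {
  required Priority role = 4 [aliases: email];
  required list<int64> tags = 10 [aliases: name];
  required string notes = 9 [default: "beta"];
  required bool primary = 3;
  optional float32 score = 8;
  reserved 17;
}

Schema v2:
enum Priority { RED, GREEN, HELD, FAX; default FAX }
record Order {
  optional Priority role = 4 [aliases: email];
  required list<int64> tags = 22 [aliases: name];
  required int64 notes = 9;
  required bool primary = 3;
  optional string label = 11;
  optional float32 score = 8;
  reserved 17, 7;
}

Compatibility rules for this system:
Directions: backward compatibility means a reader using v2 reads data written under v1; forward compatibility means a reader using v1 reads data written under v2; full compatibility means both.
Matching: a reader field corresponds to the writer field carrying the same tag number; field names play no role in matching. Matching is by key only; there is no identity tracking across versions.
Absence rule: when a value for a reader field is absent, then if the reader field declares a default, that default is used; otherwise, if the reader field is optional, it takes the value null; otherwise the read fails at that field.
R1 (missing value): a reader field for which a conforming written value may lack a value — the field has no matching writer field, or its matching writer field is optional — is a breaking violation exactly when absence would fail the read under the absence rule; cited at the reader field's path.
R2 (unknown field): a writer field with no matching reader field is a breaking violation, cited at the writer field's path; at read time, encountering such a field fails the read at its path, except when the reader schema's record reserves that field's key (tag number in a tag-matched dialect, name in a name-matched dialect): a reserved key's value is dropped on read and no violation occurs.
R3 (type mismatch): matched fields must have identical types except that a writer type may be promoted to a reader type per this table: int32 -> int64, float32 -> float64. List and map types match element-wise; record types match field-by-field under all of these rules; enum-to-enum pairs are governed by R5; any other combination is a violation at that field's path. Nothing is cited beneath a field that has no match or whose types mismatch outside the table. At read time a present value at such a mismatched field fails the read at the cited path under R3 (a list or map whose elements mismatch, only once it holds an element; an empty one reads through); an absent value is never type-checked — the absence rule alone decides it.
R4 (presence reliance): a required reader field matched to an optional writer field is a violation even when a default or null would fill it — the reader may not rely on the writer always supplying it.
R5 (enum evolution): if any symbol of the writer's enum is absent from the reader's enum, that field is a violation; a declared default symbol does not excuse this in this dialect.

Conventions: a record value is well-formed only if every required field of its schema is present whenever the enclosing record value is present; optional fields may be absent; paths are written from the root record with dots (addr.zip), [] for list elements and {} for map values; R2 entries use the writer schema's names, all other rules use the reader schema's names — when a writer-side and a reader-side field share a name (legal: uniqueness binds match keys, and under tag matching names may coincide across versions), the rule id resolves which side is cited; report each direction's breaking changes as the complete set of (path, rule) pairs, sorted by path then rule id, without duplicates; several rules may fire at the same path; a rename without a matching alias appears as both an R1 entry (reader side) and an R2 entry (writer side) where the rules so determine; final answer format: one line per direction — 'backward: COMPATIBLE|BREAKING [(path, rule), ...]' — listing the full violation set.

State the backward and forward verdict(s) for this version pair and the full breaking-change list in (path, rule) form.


arrows below run writer -> reader for Order
backward for Order (reader v2, writer v1):
  role: paired with writer role (Priority -> Priority; writer required)
  tags: no writer-side match
  notes: paired with writer notes (string -> int64; writer required)
  primary: paired with writer primary (bool -> bool; writer required)
  label: no writer-side match
  score: paired with writer score (float32 -> float32; writer optional)
  writer field tags has no reader counterpart
  violation R3 at notes
  violation R1 at tags
  violation R2 at tags
  => backward verdict for Order: BREAKING, 3 violation(s)
forward for Order (reader v1, writer v2):
  role: paired with writer role (Priority -> Priority; writer optional)
  tags: no writer-side match
  notes: paired with writer notes (int64 -> string; writer required)
  primary: paired with writer primary (bool -> bool; writer required)
  score: paired with writer score (float32 -> float32; writer optional)
  writer field tags has no reader counterpart
  writer field label has no reader counterpart
  violation R2 at label
  violation R3 at notes
  violation R1 at role
  violation R4 at role
  violation R1 at tags
  violation R2 at tags
  => forward verdict for Order: BREAKING, 6 violation(s)

backward: BREAKING [(notes, R3), (tags, R1), (tags, R2)]; forward: BREAKING [(label, R2), (notes, R3), (role, R1), (role, R4), (tags, R1), (tags, R2)]
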